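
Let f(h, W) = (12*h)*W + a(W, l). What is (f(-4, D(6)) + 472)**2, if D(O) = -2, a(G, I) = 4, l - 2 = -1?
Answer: 327184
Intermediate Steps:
l = 1 (l = 2 - 1 = 1)
f(h, W) = 4 + 12*W*h (f(h, W) = (12*h)*W + 4 = 12*W*h + 4 = 4 + 12*W*h)
(f(-4, D(6)) + 472)**2 = ((4 + 12*(-2)*(-4)) + 472)**2 = ((4 + 96) + 472)**2 = (100 + 472)**2 = 572**2 = 327184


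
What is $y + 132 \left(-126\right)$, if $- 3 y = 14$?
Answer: $- \frac{49910}{3} \approx -16637.0$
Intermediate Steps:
$y = - \frac{14}{3}$ ($y = \left(- \frac{1}{3}\right) 14 = - \frac{14}{3} \approx -4.6667$)
$y + 132 \left(-126\right) = - \frac{14}{3} + 132 \left(-126\right) = - \frac{14}{3} - 16632 = - \frac{49910}{3}$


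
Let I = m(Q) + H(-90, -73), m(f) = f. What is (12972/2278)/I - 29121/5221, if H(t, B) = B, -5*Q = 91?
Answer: -2549049749/451950644 ≈ -5.6401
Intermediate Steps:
Q = -91/5 (Q = -1/5*91 = -91/5 ≈ -18.200)
I = -456/5 (I = -91/5 - 73 = -456/5 ≈ -91.200)
(12972/2278)/I - 29121/5221 = (12972/2278)/(-456/5) - 29121/5221 = (12972*(1/2278))*(-5/456) - 29121*1/5221 = (6486/1139)*(-5/456) - 29121/5221 = -5405/86564 - 29121/5221 = -2549049749/451950644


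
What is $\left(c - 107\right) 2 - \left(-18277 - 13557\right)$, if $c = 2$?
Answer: $31624$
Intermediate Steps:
$\left(c - 107\right) 2 - \left(-18277 - 13557\right) = \left(2 - 107\right) 2 - \left(-18277 - 13557\right) = \left(-105\right) 2 - -31834 = -210 + 31834 = 31624$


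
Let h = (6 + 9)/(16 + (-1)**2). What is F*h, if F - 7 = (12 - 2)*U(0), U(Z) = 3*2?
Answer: 1005/17 ≈ 59.118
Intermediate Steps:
U(Z) = 6
F = 67 (F = 7 + (12 - 2)*6 = 7 + 10*6 = 7 + 60 = 67)
h = 15/17 (h = 15/(16 + 1) = 15/17 ≈ 0.88235)
F*h = 67*(15/17) = 1005/17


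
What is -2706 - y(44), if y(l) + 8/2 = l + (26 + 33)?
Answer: -2805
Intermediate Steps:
y(l) = 55 + l (y(l) = -4 + (l + (26 + 33)) = -4 + (l + 59) = -4 + (59 + l) = 55 + l)
-2706 - y(44) = -2706 - (55 + 44) = -2706 - 1*99 = -2706 - 99 = -2805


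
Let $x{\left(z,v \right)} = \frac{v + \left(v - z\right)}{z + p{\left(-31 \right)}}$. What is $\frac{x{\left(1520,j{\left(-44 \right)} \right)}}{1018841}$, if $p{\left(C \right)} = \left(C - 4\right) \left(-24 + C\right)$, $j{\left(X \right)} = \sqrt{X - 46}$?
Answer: $- \frac{304}{701981449} + \frac{6 i \sqrt{10}}{3509907245} \approx -4.3306 \cdot 10^{-7} + 5.4057 \cdot 10^{-9} i$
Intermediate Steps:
$j{\left(X \right)} = \sqrt{-46 + X}$
$p{\left(C \right)} = \left(-24 + C\right) \left(-4 + C\right)$ ($p{\left(C \right)} = \left(-4 + C\right) \left(-24 + C\right) = \left(-24 + C\right) \left(-4 + C\right)$)
$x{\left(z,v \right)} = \frac{- z + 2 v}{1925 + z}$ ($x{\left(z,v \right)} = \frac{v + \left(v - z\right)}{z + \left(96 + \left(-31\right)^{2} - -868\right)} = \frac{- z + 2 v}{z + \left(96 + 961 + 868\right)} = \frac{- z + 2 v}{z + 1925} = \frac{- z + 2 v}{1925 + z}$)
$\frac{x{\left(1520,j{\left(-44 \right)} \right)}}{1018841} = \frac{\frac{1}{1925 + 1520} \left(\left(-1\right) 1520 + 2 \sqrt{-46 - 44}\right)}{1018841} = \frac{-1520 + 2 \sqrt{-90}}{3445} \cdot \frac{1}{1018841} = \frac{-1520 + 2 \cdot 3 i \sqrt{10}}{3445} \cdot \frac{1}{1018841} = \frac{-1520 + 6 i \sqrt{10}}{3445} \cdot \frac{1}{1018841} = \left(- \frac{304}{689} + \frac{6 i \sqrt{10}}{3445}\right) \frac{1}{1018841} = - \frac{304}{701981449} + \frac{6 i \sqrt{10}}{3509907245}$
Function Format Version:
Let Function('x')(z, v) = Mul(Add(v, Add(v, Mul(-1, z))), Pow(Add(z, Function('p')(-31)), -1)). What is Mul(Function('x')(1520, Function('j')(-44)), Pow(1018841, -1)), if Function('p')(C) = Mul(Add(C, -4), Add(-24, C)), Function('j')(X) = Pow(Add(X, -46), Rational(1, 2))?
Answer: Add(Rational(-304, 701981449), Mul(Rational(6, 3509907245), I, Pow(10, Rational(1, 2)))) ≈ Add(-4.3306e-7, Mul(5.4057e-9, I))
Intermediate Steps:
Function('j')(X) = Pow(Add(-46, X), Rational(1, 2))
Function('p')(C) = Mul(Add(-24, C), Add(-4, C)) (Function('p')(C) = Mul(Add(-4, C), Add(-24, C)) = Mul(Add(-24, C), Add(-4, C)))
Function('x')(z, v) = Mul(Pow(Add(1925, z), -1), Add(Mul(-1, z), Mul(2, v))) (Function('x')(z, v) = Mul(Add(v, Add(v, Mul(-1, z))), Pow(Add(z, Add(96, Pow(-31, 2), Mul(-28, -31))), -1)) = Mul(Add(Mul(-1, z), Mul(2, v)), Pow(Add(z, Add(96, 961, 868)), -1)) = Mul(Add(Mul(-1, z), Mul(2, v)), Pow(Add(z, 1925), -1)) = Mul(Add(Mul(-1, z), Mul(2, v)), Pow(Add(1925, z), -1)) = Mul(Pow(Add(1925, z), -1), Add(Mul(-1, z), Mul(2, v))))
Mul(Function('x')(1520, Function('j')(-44)), Pow(1018841, -1)) = Mul(Mul(Pow(Add(1925, 1520), -1), Add(Mul(-1, 1520), Mul(2, Pow(Add(-46, -44), Rational(1, 2))))), Pow(1018841, -1)) = Mul(Mul(Pow(3445, -1), Add(-1520, Mul(2, Pow(-90, Rational(1, 2))))), Rational(1, 1018841)) = Mul(Mul(Rational(1, 3445), Add(-1520, Mul(2, Mul(3, I, Pow(10, Rational(1, 2)))))), Rational(1, 1018841)) = Mul(Mul(Rational(1, 3445), Add(-1520, Mul(6, I, Pow(10, Rational(1, 2))))), Rational(1, 1018841)) = Mul(Add(Rational(-304, 689), Mul(Rational(6, 3445), I, Pow(10, Rational(1, 2)))), Rational(1, 1018841)) = Add(Rational(-304, 701981449), Mul(Rational(6, 3509907245), I, Pow(10, Rational(1, 2))))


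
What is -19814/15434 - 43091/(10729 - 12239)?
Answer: 317573677/11652670 ≈ 27.253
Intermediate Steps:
-19814/15434 - 43091/(10729 - 12239) = -19814*1/15434 - 43091/(-1510) = -9907/7717 - 43091*(-1/1510) = -9907/7717 + 43091/1510 = 317573677/11652670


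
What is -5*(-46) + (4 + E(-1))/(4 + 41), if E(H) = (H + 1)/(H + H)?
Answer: 10354/45 ≈ 230.09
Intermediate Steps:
E(H) = (1 + H)/(2*H) (E(H) = (1 + H)/((2*H)) = (1 + H)*(1/(2*H)) = (1 + H)/(2*H))
-5*(-46) + (4 + E(-1))/(4 + 41) = -5*(-46) + (4 + (½)*(1 - 1)/(-1))/(4 + 41) = 230 + (4 + (½)*(-1)*0)/45 = 230 + (4 + 0)*(1/45) = 230 + 4*(1/45) = 230 + 4/45 = 10354/45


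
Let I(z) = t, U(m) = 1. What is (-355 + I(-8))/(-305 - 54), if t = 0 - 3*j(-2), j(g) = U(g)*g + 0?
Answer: 349/359 ≈ 0.97215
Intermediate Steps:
j(g) = g (j(g) = 1*g + 0 = g + 0 = g)
t = 6 (t = 0 - 3*(-2) = 0 + 6 = 6)
I(z) = 6
(-355 + I(-8))/(-305 - 54) = (-355 + 6)/(-305 - 54) = -349/(-359) = -349*(-1/359) = 349/359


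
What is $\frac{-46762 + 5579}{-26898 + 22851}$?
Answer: $\frac{41183}{4047} \approx 10.176$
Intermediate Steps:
$\frac{-46762 + 5579}{-26898 + 22851} = - \frac{41183}{-4047} = \left(-41183\right) \left(- \frac{1}{4047}\right) = \frac{41183}{4047}$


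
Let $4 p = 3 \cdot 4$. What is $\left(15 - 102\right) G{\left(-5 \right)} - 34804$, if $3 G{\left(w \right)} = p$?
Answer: $-34891$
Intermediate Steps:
$p = 3$ ($p = \frac{3 \cdot 4}{4} = \frac{1}{4} \cdot 12 = 3$)
$G{\left(w \right)} = 1$ ($G{\left(w \right)} = \frac{1}{3} \cdot 3 = 1$)
$\left(15 - 102\right) G{\left(-5 \right)} - 34804 = \left(15 - 102\right) 1 - 34804 = \left(-87\right) 1 - 34804 = -87 - 34804 = -34891$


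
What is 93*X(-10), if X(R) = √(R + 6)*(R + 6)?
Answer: -744*I ≈ -744.0*I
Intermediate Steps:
X(R) = (6 + R)^(3/2) (X(R) = √(6 + R)*(6 + R) = (6 + R)^(3/2))
93*X(-10) = 93*(6 - 10)^(3/2) = 93*(-4)^(3/2) = 93*(-8*I) = -744*I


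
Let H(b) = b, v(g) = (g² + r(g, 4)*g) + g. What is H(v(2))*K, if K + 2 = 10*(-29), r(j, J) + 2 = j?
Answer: -1752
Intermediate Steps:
r(j, J) = -2 + j
v(g) = g + g² + g*(-2 + g) (v(g) = (g² + (-2 + g)*g) + g = (g² + g*(-2 + g)) + g = g + g² + g*(-2 + g))
K = -292 (K = -2 + 10*(-29) = -2 - 290 = -292)
H(v(2))*K = (2*(-1 + 2*2))*(-292) = (2*(-1 + 4))*(-292) = (2*3)*(-292) = 6*(-292) = -1752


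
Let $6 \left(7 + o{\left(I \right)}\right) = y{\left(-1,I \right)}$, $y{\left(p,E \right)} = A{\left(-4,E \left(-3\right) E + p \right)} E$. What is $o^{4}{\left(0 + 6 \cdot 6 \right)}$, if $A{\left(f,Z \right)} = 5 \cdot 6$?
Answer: $895745041$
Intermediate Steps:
$A{\left(f,Z \right)} = 30$
$y{\left(p,E \right)} = 30 E$
$o{\left(I \right)} = -7 + 5 I$ ($o{\left(I \right)} = -7 + \frac{30 I}{6} = -7 + 5 I$)
$o^{4}{\left(0 + 6 \cdot 6 \right)} = \left(-7 + 5 \left(0 + 6 \cdot 6\right)\right)^{4} = \left(-7 + 5 \left(0 + 36\right)\right)^{4} = \left(-7 + 5 \cdot 36\right)^{4} = \left(-7 + 180\right)^{4} = 173^{4} = 895745041$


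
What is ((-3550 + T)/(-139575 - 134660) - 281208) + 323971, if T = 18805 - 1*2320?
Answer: 180416898/4219 ≈ 42763.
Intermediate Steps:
T = 16485 (T = 18805 - 2320 = 16485)
((-3550 + T)/(-139575 - 134660) - 281208) + 323971 = ((-3550 + 16485)/(-139575 - 134660) - 281208) + 323971 = (12935/(-274235) - 281208) + 323971 = (12935*(-1/274235) - 281208) + 323971 = (-199/4219 - 281208) + 323971 = -1186416751/4219 + 323971 = 180416898/4219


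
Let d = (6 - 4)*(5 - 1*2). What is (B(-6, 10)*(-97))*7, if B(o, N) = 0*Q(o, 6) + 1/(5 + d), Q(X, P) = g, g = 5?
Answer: -679/11 ≈ -61.727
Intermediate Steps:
Q(X, P) = 5
d = 6 (d = 2*(5 - 2) = 2*3 = 6)
B(o, N) = 1/11 (B(o, N) = 0*5 + 1/(5 + 6) = 0 + 1/11 = 1/11)
(B(-6, 10)*(-97))*7 = ((1/11)*(-97))*7 = -97/11*7 = -679/11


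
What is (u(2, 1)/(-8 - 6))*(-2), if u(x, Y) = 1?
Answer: ⅐ ≈ 0.14286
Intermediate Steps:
(u(2, 1)/(-8 - 6))*(-2) = (1/(-8 - 6))*(-2) = (1/(-14))*(-2) = -1/14*1*(-2) = -1/14*(-2) = ⅐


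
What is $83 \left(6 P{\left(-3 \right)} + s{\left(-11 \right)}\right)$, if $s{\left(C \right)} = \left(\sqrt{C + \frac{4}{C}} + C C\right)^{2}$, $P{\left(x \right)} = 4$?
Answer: $\frac{13378770}{11} + 9130 i \sqrt{55} \approx 1.2163 \cdot 10^{6} + 67710.0 i$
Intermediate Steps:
$s{\left(C \right)} = \left(C^{2} + \sqrt{C + \frac{4}{C}}\right)^{2}$ ($s{\left(C \right)} = \left(\sqrt{C + \frac{4}{C}} + C^{2}\right)^{2} = \left(C^{2} + \sqrt{C + \frac{4}{C}}\right)^{2}$)
$83 \left(6 P{\left(-3 \right)} + s{\left(-11 \right)}\right) = 83 \left(6 \cdot 4 + \left(\left(-11\right)^{2} + \sqrt{-11 + \frac{4}{-11}}\right)^{2}\right) = 83 \left(24 + \left(121 + \sqrt{-11 + 4 \left(- \frac{1}{11}\right)}\right)^{2}\right) = 83 \left(24 + \left(121 + \sqrt{-11 - \frac{4}{11}}\right)^{2}\right) = 83 \left(24 + \left(121 + \sqrt{- \frac{125}{11}}\right)^{2}\right) = 83 \left(24 + \left(121 + \frac{5 i \sqrt{55}}{11}\right)^{2}\right) = 1992 + 83 \left(121 + \frac{5 i \sqrt{55}}{11}\right)^{2}$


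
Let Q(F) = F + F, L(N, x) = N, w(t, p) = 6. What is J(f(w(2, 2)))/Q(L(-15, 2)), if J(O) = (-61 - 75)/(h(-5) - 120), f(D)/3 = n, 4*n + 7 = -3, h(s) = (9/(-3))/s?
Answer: -68/1791 ≈ -0.037968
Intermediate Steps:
h(s) = -3/s (h(s) = (9*(-1/3))/s = -3/s)
n = -5/2 (n = -7/4 + (1/4)*(-3) = -7/4 - 3/4 = -5/2 ≈ -2.5000)
f(D) = -15/2 (f(D) = 3*(-5/2) = -15/2)
Q(F) = 2*F
J(O) = 680/597 (J(O) = (-61 - 75)/(-3/(-5) - 120) = -136/(-3*(-1/5) - 120) = -136/(3/5 - 120) = -136/(-597/5) = -136*(-5/597) = 680/597)
J(f(w(2, 2)))/Q(L(-15, 2)) = 680/(597*((2*(-15)))) = (680/597)/(-30) = (680/597)*(-1/30) = -68/1791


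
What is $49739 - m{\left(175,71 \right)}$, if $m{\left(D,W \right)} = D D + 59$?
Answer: $19055$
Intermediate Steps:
$m{\left(D,W \right)} = 59 + D^{2}$ ($m{\left(D,W \right)} = D^{2} + 59 = 59 + D^{2}$)
$49739 - m{\left(175,71 \right)} = 49739 - \left(59 + 175^{2}\right) = 49739 - \left(59 + 30625\right) = 49739 - 30684 = 19055$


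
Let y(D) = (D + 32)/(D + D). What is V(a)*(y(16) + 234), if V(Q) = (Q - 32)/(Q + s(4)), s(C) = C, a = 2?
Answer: -2355/2 ≈ -1177.5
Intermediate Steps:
y(D) = (32 + D)/(2*D) (y(D) = (32 + D)/((2*D)) = (32 + D)*(1/(2*D)) = (32 + D)/(2*D))
V(Q) = (-32 + Q)/(4 + Q) (V(Q) = (Q - 32)/(Q + 4) = (-32 + Q)/(4 + Q))
V(a)*(y(16) + 234) = ((-32 + 2)/(4 + 2))*((½)*(32 + 16)/16 + 234) = (-30/6)*((½)*(1/16)*48 + 234) = ((⅙)*(-30))*(3/2 + 234) = -5*471/2 = -2355/2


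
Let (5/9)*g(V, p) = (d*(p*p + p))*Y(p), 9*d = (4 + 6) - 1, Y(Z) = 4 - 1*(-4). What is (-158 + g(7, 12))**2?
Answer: 109035364/25 ≈ 4.3614e+6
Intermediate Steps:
Y(Z) = 8 (Y(Z) = 4 + 4 = 8)
d = 1 (d = ((4 + 6) - 1)/9 = (10 - 1)/9 = (1/9)*9 = 1)
g(V, p) = 72*p/5 + 72*p**2/5 (g(V, p) = 9*((1*(p*p + p))*8)/5 = 9*((1*(p**2 + p))*8)/5 = 9*((1*(p + p**2))*8)/5 = 9*((p + p**2)*8)/5 = 9*(8*p + 8*p**2)/5 = 72*p/5 + 72*p**2/5)
(-158 + g(7, 12))**2 = (-158 + (72/5)*12*(1 + 12))**2 = (-158 + (72/5)*12*13)**2 = (-158 + 11232/5)**2 = (10442/5)**2 = 109035364/25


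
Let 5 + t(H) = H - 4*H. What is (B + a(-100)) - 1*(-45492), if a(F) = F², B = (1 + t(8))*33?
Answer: 54568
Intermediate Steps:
t(H) = -5 - 3*H (t(H) = -5 + (H - 4*H) = -5 - 3*H)
B = -924 (B = (1 + (-5 - 3*8))*33 = (1 + (-5 - 24))*33 = (1 - 29)*33 = -28*33 = -924)
(B + a(-100)) - 1*(-45492) = (-924 + (-100)²) - 1*(-45492) = (-924 + 10000) + 45492 = 9076 + 45492 = 54568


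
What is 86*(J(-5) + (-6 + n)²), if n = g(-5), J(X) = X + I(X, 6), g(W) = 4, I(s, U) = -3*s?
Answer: 1204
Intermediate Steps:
J(X) = -2*X (J(X) = X - 3*X = -2*X)
n = 4
86*(J(-5) + (-6 + n)²) = 86*(-2*(-5) + (-6 + 4)²) = 86*(10 + (-2)²) = 86*(10 + 4) = 86*14 = 1204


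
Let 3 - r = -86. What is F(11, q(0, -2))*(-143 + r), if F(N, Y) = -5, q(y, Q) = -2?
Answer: 270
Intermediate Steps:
r = 89 (r = 3 - 1*(-86) = 3 + 86 = 89)
F(11, q(0, -2))*(-143 + r) = -5*(-143 + 89) = -5*(-54) = 270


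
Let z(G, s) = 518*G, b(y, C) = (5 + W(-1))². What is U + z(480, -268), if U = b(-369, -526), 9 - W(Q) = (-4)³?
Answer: 254724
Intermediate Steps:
W(Q) = 73 (W(Q) = 9 - 1*(-4)³ = 9 - 1*(-64) = 9 + 64 = 73)
b(y, C) = 6084 (b(y, C) = (5 + 73)² = 78² = 6084)
U = 6084
U + z(480, -268) = 6084 + 518*480 = 6084 + 248640 = 254724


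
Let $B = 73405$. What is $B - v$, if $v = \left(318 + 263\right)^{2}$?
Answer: $-264156$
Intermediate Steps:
$v = 337561$ ($v = 581^{2} = 337561$)
$B - v = 73405 - 337561 = -264156$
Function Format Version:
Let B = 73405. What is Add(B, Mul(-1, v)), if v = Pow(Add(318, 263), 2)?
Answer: -264156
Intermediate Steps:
v = 337561 (v = Pow(581, 2) = 337561)
Add(B, Mul(-1, v)) = Add(73405, Mul(-1, 337561)) = Add(73405, -337561) = -264156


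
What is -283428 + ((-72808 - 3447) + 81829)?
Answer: -277854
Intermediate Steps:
-283428 + ((-72808 - 3447) + 81829) = -283428 + (-76255 + 81829) = -283428 + 5574 = -277854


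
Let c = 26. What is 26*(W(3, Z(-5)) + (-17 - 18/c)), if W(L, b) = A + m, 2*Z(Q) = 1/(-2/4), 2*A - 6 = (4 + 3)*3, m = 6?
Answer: 47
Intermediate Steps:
A = 27/2 (A = 3 + ((4 + 3)*3)/2 = 3 + (7*3)/2 = 3 + (1/2)*21 = 3 + 21/2 = 27/2 ≈ 13.500)
Z(Q) = -1 (Z(Q) = 1/(2*((-2/4))) = 1/(2*((-2*1/4))) = 1/(2*(-1/2)) = (1/2)*(-2) = -1)
W(L, b) = 39/2 (W(L, b) = 27/2 + 6 = 39/2)
26*(W(3, Z(-5)) + (-17 - 18/c)) = 26*(39/2 + (-17 - 18/26)) = 26*(39/2 + (-17 - 18*1/26)) = 26*(39/2 + (-17 - 9/13)) = 26*(39/2 - 230/13) = 26*(47/26) = 47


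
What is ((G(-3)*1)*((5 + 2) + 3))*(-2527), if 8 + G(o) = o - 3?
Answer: 353780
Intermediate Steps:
G(o) = -11 + o (G(o) = -8 + (o - 3) = -8 + (-3 + o) = -11 + o)
((G(-3)*1)*((5 + 2) + 3))*(-2527) = (((-11 - 3)*1)*((5 + 2) + 3))*(-2527) = ((-14*1)*(7 + 3))*(-2527) = -14*10*(-2527) = -140*(-2527) = 353780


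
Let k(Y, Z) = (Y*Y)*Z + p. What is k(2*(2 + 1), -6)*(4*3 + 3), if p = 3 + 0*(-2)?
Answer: -3195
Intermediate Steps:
p = 3 (p = 3 + 0 = 3)
k(Y, Z) = 3 + Z*Y² (k(Y, Z) = (Y*Y)*Z + 3 = Y²*Z + 3 = Z*Y² + 3 = 3 + Z*Y²)
k(2*(2 + 1), -6)*(4*3 + 3) = (3 - 6*4*(2 + 1)²)*(4*3 + 3) = (3 - 6*(2*3)²)*(12 + 3) = (3 - 6*6²)*15 = (3 - 6*36)*15 = (3 - 216)*15 = -213*15 = -3195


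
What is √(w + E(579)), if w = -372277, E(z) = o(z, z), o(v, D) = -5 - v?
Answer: 3*I*√41429 ≈ 610.62*I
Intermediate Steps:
E(z) = -5 - z
√(w + E(579)) = √(-372277 + (-5 - 1*579)) = √(-372277 + (-5 - 579)) = √(-372277 - 584) = √(-372861) = 3*I*√41429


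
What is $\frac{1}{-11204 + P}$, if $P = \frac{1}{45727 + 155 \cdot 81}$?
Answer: $- \frac{58282}{652991527} \approx -8.9254 \cdot 10^{-5}$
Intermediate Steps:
$P = \frac{1}{58282}$ ($P = \frac{1}{45727 + 12555} = \frac{1}{58282} \approx 1.7158 \cdot 10^{-5}$)
$\frac{1}{-11204 + P} = \frac{1}{-11204 + \frac{1}{58282}} = \frac{1}{- \frac{652991527}{58282}} = - \frac{58282}{652991527}$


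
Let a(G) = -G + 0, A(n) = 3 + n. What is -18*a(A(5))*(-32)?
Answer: -4608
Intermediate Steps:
a(G) = -G
-18*a(A(5))*(-32) = -(-18)*(3 + 5)*(-32) = -(-18)*8*(-32) = -18*(-8)*(-32) = 144*(-32) = -4608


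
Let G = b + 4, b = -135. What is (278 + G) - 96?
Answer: 51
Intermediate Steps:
G = -131 (G = -135 + 4 = -131)
(278 + G) - 96 = (278 - 131) - 96 = 147 - 96 = 51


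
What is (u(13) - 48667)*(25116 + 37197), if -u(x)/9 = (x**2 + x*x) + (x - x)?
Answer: -3222142917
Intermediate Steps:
u(x) = -18*x**2 (u(x) = -9*((x**2 + x*x) + (x - x)) = -9*((x**2 + x**2) + 0) = -9*(2*x**2 + 0) = -18*x**2)
(u(13) - 48667)*(25116 + 37197) = (-18*13**2 - 48667)*(25116 + 37197) = (-18*169 - 48667)*62313 = (-3042 - 48667)*62313 = -51709*62313 = -3222142917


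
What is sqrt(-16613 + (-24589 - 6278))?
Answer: 2*I*sqrt(11870) ≈ 217.9*I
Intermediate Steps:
sqrt(-16613 + (-24589 - 6278)) = sqrt(-16613 - 30867) = sqrt(-47480) = 2*I*sqrt(11870)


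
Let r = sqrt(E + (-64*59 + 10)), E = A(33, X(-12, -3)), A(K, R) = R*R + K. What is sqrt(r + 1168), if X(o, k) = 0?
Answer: sqrt(1168 + I*sqrt(3733)) ≈ 34.188 + 0.8936*I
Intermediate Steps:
A(K, R) = K + R**2 (A(K, R) = R**2 + K = K + R**2)
E = 33 (E = 33 + 0**2 = 33 + 0 = 33)
r = I*sqrt(3733) (r = sqrt(33 + (-64*59 + 10)) = sqrt(33 + (-3776 + 10)) = sqrt(33 - 3766) = sqrt(-3733) = I*sqrt(3733) ≈ 61.098*I)
sqrt(r + 1168) = sqrt(I*sqrt(3733) + 1168) = sqrt(1168 + I*sqrt(3733))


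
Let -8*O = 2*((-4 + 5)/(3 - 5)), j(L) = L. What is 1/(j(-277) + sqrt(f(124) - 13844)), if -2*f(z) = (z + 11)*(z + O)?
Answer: -4432/1583223 - 4*I*sqrt(355559)/1583223 ≈ -0.0027994 - 0.0015065*I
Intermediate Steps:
O = 1/8 (O = -(-4 + 5)/(3 - 5)/4 = -1/(-2)/4 = -1*(-1/2)/4 = -(-1)/(4*2) = -1/8*(-1) = 1/8 ≈ 0.12500)
f(z) = -(11 + z)*(1/8 + z)/2 (f(z) = -(z + 11)*(z + 1/8)/2 = -(11 + z)*(1/8 + z)/2)
1/(j(-277) + sqrt(f(124) - 13844)) = 1/(-277 + sqrt((-11/16 - 89/16*124 - 1/2*124**2) - 13844)) = 1/(-277 + sqrt((-11/16 - 2759/4 - 1/2*15376) - 13844)) = 1/(-277 + sqrt((-11/16 - 2759/4 - 7688) - 13844)) = 1/(-277 + sqrt(-134055/16 - 13844)) = 1/(-277 + sqrt(-355559/16)) = 1/(-277 + I*sqrt(355559)/4)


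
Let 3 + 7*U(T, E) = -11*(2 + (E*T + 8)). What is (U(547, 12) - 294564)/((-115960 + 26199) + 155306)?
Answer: -60979/13109 ≈ -4.6517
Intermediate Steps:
U(T, E) = -113/7 - 11*E*T/7 (U(T, E) = -3/7 + (-11*(2 + (E*T + 8)))/7 = -3/7 + (-11*(2 + (8 + E*T)))/7 = -3/7 + (-11*(10 + E*T))/7 = -3/7 + (-110 - 11*E*T)/7 = -3/7 + (-110/7 - 11*E*T/7) = -113/7 - 11*E*T/7)
(U(547, 12) - 294564)/((-115960 + 26199) + 155306) = ((-113/7 - 11/7*12*547) - 294564)/((-115960 + 26199) + 155306) = ((-113/7 - 72204/7) - 294564)/(-89761 + 155306) = (-10331 - 294564)/65545 = -304895*1/65545 = -60979/13109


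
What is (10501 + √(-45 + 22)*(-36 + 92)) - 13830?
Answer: -3329 + 56*I*√23 ≈ -3329.0 + 268.57*I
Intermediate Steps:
(10501 + √(-45 + 22)*(-36 + 92)) - 13830 = (10501 + √(-23)*56) - 13830 = (10501 + (I*√23)*56) - 13830 = (10501 + 56*I*√23) - 13830 = -3329 + 56*I*√23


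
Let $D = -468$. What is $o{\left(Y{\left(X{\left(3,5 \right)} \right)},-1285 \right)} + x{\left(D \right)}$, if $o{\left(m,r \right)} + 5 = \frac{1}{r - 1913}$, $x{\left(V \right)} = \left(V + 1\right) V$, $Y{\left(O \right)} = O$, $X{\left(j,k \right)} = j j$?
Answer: $\frac{698926097}{3198} \approx 2.1855 \cdot 10^{5}$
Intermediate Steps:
$X{\left(j,k \right)} = j^{2}$
$x{\left(V \right)} = V \left(1 + V\right)$ ($x{\left(V \right)} = \left(1 + V\right) V = V \left(1 + V\right)$)
$o{\left(m,r \right)} = -5 + \frac{1}{-1913 + r}$ ($o{\left(m,r \right)} = -5 + \frac{1}{r - 1913} = -5 + \frac{1}{-1913 + r}$)
$o{\left(Y{\left(X{\left(3,5 \right)} \right)},-1285 \right)} + x{\left(D \right)} = \frac{9566 - -6425}{-1913 - 1285} - 468 \left(1 - 468\right) = \frac{9566 + 6425}{-3198} - -218556 = \left(- \frac{1}{3198}\right) 15991 + 218556 = - \frac{15991}{3198} + 218556 = \frac{698926097}{3198}$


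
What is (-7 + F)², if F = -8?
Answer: 225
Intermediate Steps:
(-7 + F)² = (-7 - 8)² = (-15)² = 225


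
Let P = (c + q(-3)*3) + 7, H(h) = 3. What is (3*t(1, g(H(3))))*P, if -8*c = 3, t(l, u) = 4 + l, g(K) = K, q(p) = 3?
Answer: 1875/8 ≈ 234.38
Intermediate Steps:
c = -3/8 (c = -1/8*3 = -3/8 ≈ -0.37500)
P = 125/8 (P = (-3/8 + 3*3) + 7 = (-3/8 + 9) + 7 = 69/8 + 7 = 125/8 ≈ 15.625)
(3*t(1, g(H(3))))*P = (3*(4 + 1))*(125/8) = (3*5)*(125/8) = 15*(125/8) = 1875/8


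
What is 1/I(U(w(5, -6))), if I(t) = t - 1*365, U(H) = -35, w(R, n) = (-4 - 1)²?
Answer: -1/400 ≈ -0.0025000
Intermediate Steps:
w(R, n) = 25 (w(R, n) = (-5)² = 25)
I(t) = -365 + t (I(t) = t - 365 = -365 + t)
1/I(U(w(5, -6))) = 1/(-365 - 35) = 1/(-400) = -1/400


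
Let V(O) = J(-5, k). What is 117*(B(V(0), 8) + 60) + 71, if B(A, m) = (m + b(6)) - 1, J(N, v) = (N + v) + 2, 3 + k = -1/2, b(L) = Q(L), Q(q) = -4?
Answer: 7442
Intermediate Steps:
b(L) = -4
k = -7/2 (k = -3 - 1/2 = -3 - 1*½ = -3 - ½ = -7/2 ≈ -3.5000)
J(N, v) = 2 + N + v
V(O) = -13/2 (V(O) = 2 - 5 - 7/2 = -13/2)
B(A, m) = -5 + m (B(A, m) = (m - 4) - 1 = (-4 + m) - 1 = -5 + m)
117*(B(V(0), 8) + 60) + 71 = 117*((-5 + 8) + 60) + 71 = 117*(3 + 60) + 71 = 117*63 + 71 = 7371 + 71 = 7442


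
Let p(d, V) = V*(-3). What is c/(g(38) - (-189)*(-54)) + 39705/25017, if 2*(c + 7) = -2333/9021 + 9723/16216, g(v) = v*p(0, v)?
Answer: 1816451714179141/1144156306389984 ≈ 1.5876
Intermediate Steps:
p(d, V) = -3*V
g(v) = -3*v² (g(v) = v*(-3*v) = -3*v²)
c = -1998104249/292569072 (c = -7 + (-2333/9021 + 9723/16216)/2 = -7 + (½)*(49879255/146284536) = -7 + 49879255/292569072 = -1998104249/292569072 ≈ -6.8295)
c/(g(38) - (-189)*(-54)) + 39705/25017 = -1998104249/(292569072*(-3*38² - (-189)*(-54))) + 39705/25017 = -1998104249/(292569072*(-3*1444 - 1*10206)) + 39705*(1/25017) = -1998104249/(292569072*(-4332 - 10206)) + 13235/8339 = -1998104249/292569072/(-14538) + 13235/8339 = -1998104249/292569072*(-1/14538) + 13235/8339 = 1998104249/4253369168736 + 13235/8339 = 1816451714179141/1144156306389984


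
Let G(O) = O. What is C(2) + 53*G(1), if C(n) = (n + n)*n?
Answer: 61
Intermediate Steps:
C(n) = 2*n**2 (C(n) = (2*n)*n = 2*n**2)
C(2) + 53*G(1) = 2*2**2 + 53*1 = 2*4 + 53 = 8 + 53 = 61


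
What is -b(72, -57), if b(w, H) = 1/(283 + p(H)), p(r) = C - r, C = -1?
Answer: -1/339 ≈ -0.0029499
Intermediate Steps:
p(r) = -1 - r
b(w, H) = 1/(282 - H) (b(w, H) = 1/(283 + (-1 - H)) = 1/(282 - H))
-b(72, -57) = -(-1)/(-282 - 57) = -(-1)/(-339) = -(-1)*(-1)/339 = -1*1/339 = -1/339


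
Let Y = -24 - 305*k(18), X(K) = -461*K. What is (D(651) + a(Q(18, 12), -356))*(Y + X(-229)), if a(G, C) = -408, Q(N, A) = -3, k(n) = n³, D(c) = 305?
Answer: 172341145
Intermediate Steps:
Y = -1778784 (Y = -24 - 305*18³ = -24 - 305*5832 = -24 - 1778760 = -1778784)
(D(651) + a(Q(18, 12), -356))*(Y + X(-229)) = (305 - 408)*(-1778784 - 461*(-229)) = -103*(-1778784 + 105569) = -103*(-1673215) = 172341145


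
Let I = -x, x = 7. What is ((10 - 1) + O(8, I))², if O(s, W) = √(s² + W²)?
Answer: (9 + √113)² ≈ 385.34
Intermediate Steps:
I = -7 (I = -1*7 = -7)
O(s, W) = √(W² + s²)
((10 - 1) + O(8, I))² = ((10 - 1) + √((-7)² + 8²))² = (9 + √(49 + 64))² = (9 + √113)²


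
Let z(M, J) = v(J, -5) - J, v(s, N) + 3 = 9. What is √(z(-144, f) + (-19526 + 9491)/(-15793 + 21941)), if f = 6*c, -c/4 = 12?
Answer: √2762722149/3074 ≈ 17.099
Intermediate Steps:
v(s, N) = 6 (v(s, N) = -3 + 9 = 6)
c = -48 (c = -4*12 = -48)
f = -288 (f = 6*(-48) = -288)
z(M, J) = 6 - J
√(z(-144, f) + (-19526 + 9491)/(-15793 + 21941)) = √((6 - 1*(-288)) + (-19526 + 9491)/(-15793 + 21941)) = √((6 + 288) - 10035/6148) = √(294 - 10035*1/6148) = √(294 - 10035/6148) = √(1797477/6148) = √2762722149/3074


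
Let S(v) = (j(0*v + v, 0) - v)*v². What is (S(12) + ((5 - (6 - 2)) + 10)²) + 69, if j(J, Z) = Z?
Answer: -1538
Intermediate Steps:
S(v) = -v³ (S(v) = (0 - v)*v² = (-v)*v² = -v³)
(S(12) + ((5 - (6 - 2)) + 10)²) + 69 = (-1*12³ + ((5 - (6 - 2)) + 10)²) + 69 = (-1*1728 + ((5 - 1*4) + 10)²) + 69 = (-1728 + ((5 - 4) + 10)²) + 69 = (-1728 + (1 + 10)²) + 69 = (-1728 + 11²) + 69 = (-1728 + 121) + 69 = -1607 + 69 = -1538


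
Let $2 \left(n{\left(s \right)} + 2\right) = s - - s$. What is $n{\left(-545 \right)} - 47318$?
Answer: $-47865$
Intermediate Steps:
$n{\left(s \right)} = -2 + s$ ($n{\left(s \right)} = -2 + \frac{s - - s}{2} = -2 + \frac{s + s}{2} = -2 + \frac{2 s}{2} = -2 + s$)
$n{\left(-545 \right)} - 47318 = \left(-2 - 545\right) - 47318 = -547 - 47318 = -47865$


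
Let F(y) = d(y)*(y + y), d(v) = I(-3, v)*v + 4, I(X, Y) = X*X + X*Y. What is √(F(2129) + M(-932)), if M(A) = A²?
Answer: 2*I*√14454370735 ≈ 2.4045e+5*I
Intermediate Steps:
I(X, Y) = X² + X*Y
d(v) = 4 + v*(9 - 3*v) (d(v) = (-3*(-3 + v))*v + 4 = (9 - 3*v)*v + 4 = v*(9 - 3*v) + 4 = 4 + v*(9 - 3*v))
F(y) = 2*y*(4 + 3*y*(3 - y)) (F(y) = (4 + 3*y*(3 - y))*(y + y) = (4 + 3*y*(3 - y))*(2*y) = 2*y*(4 + 3*y*(3 - y)))
√(F(2129) + M(-932)) = √(2*2129*(4 + 3*2129*(3 - 1*2129)) + (-932)²) = √(2*2129*(4 + 3*2129*(3 - 2129)) + 868624) = √(2*2129*(4 + 3*2129*(-2126)) + 868624) = √(2*2129*(4 - 13578762) + 868624) = √(2*2129*(-13578758) + 868624) = √(-57818351564 + 868624) = √(-57817482940) = 2*I*√14454370735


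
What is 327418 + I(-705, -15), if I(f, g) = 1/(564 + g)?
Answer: 179752483/549 ≈ 3.2742e+5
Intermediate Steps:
327418 + I(-705, -15) = 327418 + 1/(564 - 15) = 327418 + 1/549 = 179752483/549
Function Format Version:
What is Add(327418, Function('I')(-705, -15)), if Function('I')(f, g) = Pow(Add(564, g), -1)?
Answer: Rational(179752483, 549) ≈ 3.2742e+5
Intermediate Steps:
Add(327418, Function('I')(-705, -15)) = Add(327418, Pow(Add(564, -15), -1)) = Add(327418, Pow(549, -1)) = Add(327418, Rational(1, 549)) = Rational(179752483, 549)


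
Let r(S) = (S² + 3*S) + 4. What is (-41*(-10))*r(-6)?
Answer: 9020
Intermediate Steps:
r(S) = 4 + S² + 3*S
(-41*(-10))*r(-6) = (-41*(-10))*(4 + (-6)² + 3*(-6)) = 410*(4 + 36 - 18) = 410*22 = 9020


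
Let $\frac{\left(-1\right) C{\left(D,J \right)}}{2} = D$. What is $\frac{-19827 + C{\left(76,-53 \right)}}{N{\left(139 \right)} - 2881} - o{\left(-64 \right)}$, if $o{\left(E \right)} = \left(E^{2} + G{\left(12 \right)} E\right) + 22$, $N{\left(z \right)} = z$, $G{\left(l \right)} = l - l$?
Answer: $- \frac{11271577}{2742} \approx -4110.7$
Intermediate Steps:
$G{\left(l \right)} = 0$
$C{\left(D,J \right)} = - 2 D$
$o{\left(E \right)} = 22 + E^{2}$ ($o{\left(E \right)} = \left(E^{2} + 0 E\right) + 22 = \left(E^{2} + 0\right) + 22 = E^{2} + 22 = 22 + E^{2}$)
$\frac{-19827 + C{\left(76,-53 \right)}}{N{\left(139 \right)} - 2881} - o{\left(-64 \right)} = \frac{-19827 - 152}{139 - 2881} - \left(22 + \left(-64\right)^{2}\right) = \frac{-19827 - 152}{-2742} - \left(22 + 4096\right) = \left(-19979\right) \left(- \frac{1}{2742}\right) - 4118 = \frac{19979}{2742} - 4118 = - \frac{11271577}{2742}$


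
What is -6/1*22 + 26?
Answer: -106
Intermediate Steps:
-6/1*22 + 26 = -6*1*22 + 26 = -6*22 + 26 = -132 + 26 = -106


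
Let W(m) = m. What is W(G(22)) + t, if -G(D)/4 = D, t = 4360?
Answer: 4272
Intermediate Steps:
G(D) = -4*D
W(G(22)) + t = -4*22 + 4360 = -88 + 4360 = 4272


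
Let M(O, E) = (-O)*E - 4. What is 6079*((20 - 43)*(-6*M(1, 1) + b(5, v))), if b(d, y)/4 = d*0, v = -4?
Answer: -4194510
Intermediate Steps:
b(d, y) = 0 (b(d, y) = 4*(d*0) = 4*0 = 0)
M(O, E) = -4 - E*O (M(O, E) = -E*O - 4 = -4 - E*O)
6079*((20 - 43)*(-6*M(1, 1) + b(5, v))) = 6079*((20 - 43)*(-6*(-4 - 1*1*1) + 0)) = 6079*(-23*(-6*(-4 - 1) + 0)) = 6079*(-23*(-6*(-5) + 0)) = 6079*(-23*(30 + 0)) = 6079*(-23*30) = 6079*(-690) = -4194510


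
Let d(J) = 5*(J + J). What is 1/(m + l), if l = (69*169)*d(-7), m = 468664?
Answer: -1/347606 ≈ -2.8768e-6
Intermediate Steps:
d(J) = 10*J (d(J) = 5*(2*J) = 10*J)
l = -816270 (l = (69*169)*(10*(-7)) = 11661*(-70) = -816270)
1/(m + l) = 1/(468664 - 816270) = 1/(-347606) = -1/347606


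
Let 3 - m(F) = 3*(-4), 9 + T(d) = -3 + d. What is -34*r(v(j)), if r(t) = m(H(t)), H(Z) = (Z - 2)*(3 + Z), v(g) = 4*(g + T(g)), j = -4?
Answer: -510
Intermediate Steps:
T(d) = -12 + d (T(d) = -9 + (-3 + d) = -12 + d)
v(g) = -48 + 8*g (v(g) = 4*(g + (-12 + g)) = 4*(-12 + 2*g) = -48 + 8*g)
H(Z) = (-2 + Z)*(3 + Z)
m(F) = 15 (m(F) = 3 - 3*(-4) = 3 - 1*(-12) = 3 + 12 = 15)
r(t) = 15
-34*r(v(j)) = -34*15 = -510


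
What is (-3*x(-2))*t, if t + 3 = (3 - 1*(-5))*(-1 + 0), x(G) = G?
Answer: -66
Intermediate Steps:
t = -11 (t = -3 + (3 - 1*(-5))*(-1 + 0) = -3 + (3 + 5)*(-1) = -3 + 8*(-1) = -3 - 8 = -11)
(-3*x(-2))*t = -3*(-2)*(-11) = 6*(-11) = -66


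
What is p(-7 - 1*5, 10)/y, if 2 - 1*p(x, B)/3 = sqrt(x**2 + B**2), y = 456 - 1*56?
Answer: 3/200 - 3*sqrt(61)/200 ≈ -0.10215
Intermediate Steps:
y = 400 (y = 456 - 56 = 400)
p(x, B) = 6 - 3*sqrt(B**2 + x**2) (p(x, B) = 6 - 3*sqrt(x**2 + B**2) = 6 - 3*sqrt(B**2 + x**2))
p(-7 - 1*5, 10)/y = (6 - 3*sqrt(10**2 + (-7 - 1*5)**2))/400 = (6 - 3*sqrt(100 + (-7 - 5)**2))*(1/400) = (6 - 3*sqrt(100 + (-12)**2))*(1/400) = (6 - 3*sqrt(100 + 144))*(1/400) = (6 - 6*sqrt(61))*(1/400) = 3/200 - 3*sqrt(61)/200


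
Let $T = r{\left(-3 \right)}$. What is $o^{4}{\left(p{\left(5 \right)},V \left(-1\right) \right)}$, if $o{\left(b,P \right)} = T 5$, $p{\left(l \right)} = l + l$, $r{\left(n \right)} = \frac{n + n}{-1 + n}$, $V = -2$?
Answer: $\frac{50625}{16} \approx 3164.1$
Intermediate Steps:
$r{\left(n \right)} = \frac{2 n}{-1 + n}$
$T = \frac{3}{2}$ ($T = 2 \left(-3\right) \frac{1}{-1 - 3} = 2 \left(-3\right) \frac{1}{-4} = 2 \left(-3\right) \left(- \frac{1}{4}\right) = \frac{3}{2} \approx 1.5$)
$p{\left(l \right)} = 2 l$
$o{\left(b,P \right)} = \frac{15}{2}$ ($o{\left(b,P \right)} = \frac{3}{2} \cdot 5 = \frac{15}{2}$)
$o^{4}{\left(p{\left(5 \right)},V \left(-1\right) \right)} = \left(\frac{15}{2}\right)^{4} = \frac{50625}{16}$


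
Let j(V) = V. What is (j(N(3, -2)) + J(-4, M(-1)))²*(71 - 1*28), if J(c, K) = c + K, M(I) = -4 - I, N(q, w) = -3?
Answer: 4300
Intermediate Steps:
J(c, K) = K + c
(j(N(3, -2)) + J(-4, M(-1)))²*(71 - 1*28) = (-3 + ((-4 - 1*(-1)) - 4))²*(71 - 1*28) = (-3 + ((-4 + 1) - 4))²*(71 - 28) = (-3 + (-3 - 4))²*43 = (-3 - 7)²*43 = (-10)²*43 = 100*43 = 4300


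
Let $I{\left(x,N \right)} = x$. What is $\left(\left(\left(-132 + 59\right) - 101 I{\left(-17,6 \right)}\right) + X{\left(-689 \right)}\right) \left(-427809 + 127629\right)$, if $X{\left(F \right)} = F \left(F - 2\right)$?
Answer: $-143408893740$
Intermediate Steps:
$X{\left(F \right)} = F \left(-2 + F\right)$
$\left(\left(\left(-132 + 59\right) - 101 I{\left(-17,6 \right)}\right) + X{\left(-689 \right)}\right) \left(-427809 + 127629\right) = \left(\left(\left(-132 + 59\right) - -1717\right) - 689 \left(-2 - 689\right)\right) \left(-427809 + 127629\right) = \left(\left(-73 + 1717\right) - -476099\right) \left(-300180\right) = \left(1644 + 476099\right) \left(-300180\right) = 477743 \left(-300180\right) = -143408893740$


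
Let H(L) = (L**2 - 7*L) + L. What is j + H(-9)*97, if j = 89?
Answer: 13184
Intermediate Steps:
H(L) = L**2 - 6*L
j + H(-9)*97 = 89 - 9*(-6 - 9)*97 = 89 - 9*(-15)*97 = 89 + 135*97 = 89 + 13095 = 13184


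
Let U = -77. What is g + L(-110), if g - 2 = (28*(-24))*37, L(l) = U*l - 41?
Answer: -16433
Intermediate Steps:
L(l) = -41 - 77*l (L(l) = -77*l - 41 = -41 - 77*l)
g = -24862 (g = 2 + (28*(-24))*37 = 2 - 672*37 = 2 - 24864 = -24862)
g + L(-110) = -24862 + (-41 - 77*(-110)) = -24862 + (-41 + 8470) = -24862 + 8429 = -16433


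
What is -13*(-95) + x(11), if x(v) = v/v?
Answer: 1236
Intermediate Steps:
x(v) = 1
-13*(-95) + x(11) = -13*(-95) + 1 = 1235 + 1 = 1236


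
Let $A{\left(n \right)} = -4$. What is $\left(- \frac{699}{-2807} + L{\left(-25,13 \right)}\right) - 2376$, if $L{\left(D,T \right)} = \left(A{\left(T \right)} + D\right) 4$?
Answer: $- \frac{6994345}{2807} \approx -2491.8$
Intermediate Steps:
$L{\left(D,T \right)} = -16 + 4 D$ ($L{\left(D,T \right)} = \left(-4 + D\right) 4 = -16 + 4 D$)
$\left(- \frac{699}{-2807} + L{\left(-25,13 \right)}\right) - 2376 = \left(- \frac{699}{-2807} + \left(-16 + 4 \left(-25\right)\right)\right) - 2376 = \left(\left(-699\right) \left(- \frac{1}{2807}\right) - 116\right) - 2376 = \left(\frac{699}{2807} - 116\right) - 2376 = - \frac{324913}{2807} - 2376 = - \frac{6994345}{2807}$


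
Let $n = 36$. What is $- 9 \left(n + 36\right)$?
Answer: $-648$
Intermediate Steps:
$- 9 \left(n + 36\right) = - 9 \left(36 + 36\right) = \left(-9\right) 72 = -648$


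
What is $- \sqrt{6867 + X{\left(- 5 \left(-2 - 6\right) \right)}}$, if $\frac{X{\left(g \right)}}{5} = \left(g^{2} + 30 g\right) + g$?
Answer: $- \sqrt{21067} \approx -145.14$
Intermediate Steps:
$X{\left(g \right)} = 5 g^{2} + 155 g$ ($X{\left(g \right)} = 5 \left(\left(g^{2} + 30 g\right) + g\right) = 5 \left(g^{2} + 31 g\right) = 5 g^{2} + 155 g$)
$- \sqrt{6867 + X{\left(- 5 \left(-2 - 6\right) \right)}} = - \sqrt{6867 + 5 \left(- 5 \left(-2 - 6\right)\right) \left(31 - 5 \left(-2 - 6\right)\right)} = - \sqrt{6867 + 5 \left(\left(-5\right) \left(-8\right)\right) \left(31 - -40\right)} = - \sqrt{6867 + 5 \cdot 40 \left(31 + 40\right)} = - \sqrt{6867 + 5 \cdot 40 \cdot 71} = - \sqrt{6867 + 14200} = - \sqrt{21067}$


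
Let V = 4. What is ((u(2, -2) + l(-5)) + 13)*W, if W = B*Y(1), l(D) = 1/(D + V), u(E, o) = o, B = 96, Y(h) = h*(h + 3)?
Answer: 3840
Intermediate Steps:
Y(h) = h*(3 + h)
l(D) = 1/(4 + D) (l(D) = 1/(D + 4) = 1/(4 + D))
W = 384 (W = 96*(1*(3 + 1)) = 96*(1*4) = 96*4 = 384)
((u(2, -2) + l(-5)) + 13)*W = ((-2 + 1/(4 - 5)) + 13)*384 = ((-2 + 1/(-1)) + 13)*384 = ((-2 - 1) + 13)*384 = (-3 + 13)*384 = 10*384 = 3840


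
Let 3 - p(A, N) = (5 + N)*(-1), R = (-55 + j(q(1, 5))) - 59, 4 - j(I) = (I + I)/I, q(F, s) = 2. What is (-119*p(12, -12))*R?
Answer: -53312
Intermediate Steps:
j(I) = 2 (j(I) = 4 - (I + I)/I = 4 - 2*I/I = 4 - 1*2 = 4 - 2 = 2)
R = -112 (R = (-55 + 2) - 59 = -53 - 59 = -112)
p(A, N) = 8 + N (p(A, N) = 3 - (5 + N)*(-1) = 3 - (-5 - N) = 3 + (5 + N) = 8 + N)
(-119*p(12, -12))*R = -119*(8 - 12)*(-112) = -119*(-4)*(-112) = 476*(-112) = -53312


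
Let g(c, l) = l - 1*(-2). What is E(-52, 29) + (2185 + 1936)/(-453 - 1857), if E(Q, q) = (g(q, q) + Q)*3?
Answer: -149651/2310 ≈ -64.784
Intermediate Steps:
g(c, l) = 2 + l (g(c, l) = l + 2 = 2 + l)
E(Q, q) = 6 + 3*Q + 3*q (E(Q, q) = ((2 + q) + Q)*3 = (2 + Q + q)*3 = 6 + 3*Q + 3*q)
E(-52, 29) + (2185 + 1936)/(-453 - 1857) = (6 + 3*(-52) + 3*29) + (2185 + 1936)/(-453 - 1857) = (6 - 156 + 87) + 4121/(-2310) = -63 + 4121*(-1/2310) = -63 - 4121/2310 = -149651/2310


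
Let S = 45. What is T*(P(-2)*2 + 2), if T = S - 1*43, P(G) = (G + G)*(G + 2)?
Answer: 4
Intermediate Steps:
P(G) = 2*G*(2 + G) (P(G) = (2*G)*(2 + G) = 2*G*(2 + G))
T = 2 (T = 45 - 1*43 = 45 - 43 = 2)
T*(P(-2)*2 + 2) = 2*((2*(-2)*(2 - 2))*2 + 2) = 2*((2*(-2)*0)*2 + 2) = 2*(0*2 + 2) = 2*(0 + 2) = 2*2 = 4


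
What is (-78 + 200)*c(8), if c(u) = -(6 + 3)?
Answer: -1098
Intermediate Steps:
c(u) = -9 (c(u) = -1*9 = -9)
(-78 + 200)*c(8) = (-78 + 200)*(-9) = 122*(-9) = -1098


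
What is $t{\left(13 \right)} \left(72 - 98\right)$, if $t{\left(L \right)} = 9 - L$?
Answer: $104$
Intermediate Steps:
$t{\left(13 \right)} \left(72 - 98\right) = \left(9 - 13\right) \left(72 - 98\right) = \left(9 - 13\right) \left(-26\right) = \left(-4\right) \left(-26\right) = 104$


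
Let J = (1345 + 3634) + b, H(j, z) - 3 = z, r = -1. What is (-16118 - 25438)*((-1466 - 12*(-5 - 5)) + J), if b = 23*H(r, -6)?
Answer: -148105584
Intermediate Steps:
H(j, z) = 3 + z
b = -69 (b = 23*(3 - 6) = 23*(-3) = -69)
J = 4910 (J = (1345 + 3634) - 69 = 4979 - 69 = 4910)
(-16118 - 25438)*((-1466 - 12*(-5 - 5)) + J) = (-16118 - 25438)*((-1466 - 12*(-5 - 5)) + 4910) = -41556*((-1466 - 12*(-10)) + 4910) = -41556*((-1466 - 1*(-120)) + 4910) = -41556*((-1466 + 120) + 4910) = -41556*(-1346 + 4910) = -41556*3564 = -148105584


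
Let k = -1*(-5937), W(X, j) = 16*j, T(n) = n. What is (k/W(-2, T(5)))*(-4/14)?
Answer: -5937/280 ≈ -21.204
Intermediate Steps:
k = 5937
(k/W(-2, T(5)))*(-4/14) = (5937/((16*5)))*(-4/14) = (5937/80)*(-4*1/14) = (5937*(1/80))*(-2/7) = (5937/80)*(-2/7) = -5937/280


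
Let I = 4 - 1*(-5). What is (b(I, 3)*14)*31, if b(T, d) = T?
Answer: 3906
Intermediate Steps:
I = 9 (I = 4 + 5 = 9)
(b(I, 3)*14)*31 = (9*14)*31 = 126*31 = 3906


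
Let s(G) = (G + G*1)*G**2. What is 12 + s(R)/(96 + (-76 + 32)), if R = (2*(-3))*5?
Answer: -13344/13 ≈ -1026.5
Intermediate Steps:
R = -30 (R = -6*5 = -30)
s(G) = 2*G**3 (s(G) = (G + G)*G**2 = (2*G)*G**2 = 2*G**3)
12 + s(R)/(96 + (-76 + 32)) = 12 + (2*(-30)**3)/(96 + (-76 + 32)) = 12 + (2*(-27000))/(96 - 44) = 12 - 54000/52 = 12 + (1/52)*(-54000) = 12 - 13500/13 = -13344/13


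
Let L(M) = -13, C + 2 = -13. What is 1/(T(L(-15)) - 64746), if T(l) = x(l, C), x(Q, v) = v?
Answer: -1/64761 ≈ -1.5441e-5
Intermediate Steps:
C = -15 (C = -2 - 13 = -15)
T(l) = -15
1/(T(L(-15)) - 64746) = 1/(-15 - 64746) = 1/(-64761) = -1/64761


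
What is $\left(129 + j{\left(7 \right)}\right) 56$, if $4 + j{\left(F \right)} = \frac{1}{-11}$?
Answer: $\frac{76944}{11} \approx 6994.9$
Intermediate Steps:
$j{\left(F \right)} = - \frac{45}{11}$ ($j{\left(F \right)} = -4 + \frac{1}{-11} = -4 - \frac{1}{11} = - \frac{45}{11}$)
$\left(129 + j{\left(7 \right)}\right) 56 = \left(129 - \frac{45}{11}\right) 56 = \frac{1374}{11} \cdot 56 = \frac{76944}{11}$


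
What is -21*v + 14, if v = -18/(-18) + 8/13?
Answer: -259/13 ≈ -19.923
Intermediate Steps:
v = 21/13 (v = -18*(-1/18) + 8*(1/13) = 1 + 8/13 = 21/13 ≈ 1.6154)
-21*v + 14 = -21*21/13 + 14 = -441/13 + 14 = -259/13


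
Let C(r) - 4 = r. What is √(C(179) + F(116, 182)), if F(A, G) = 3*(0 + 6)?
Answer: √201 ≈ 14.177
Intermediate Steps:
F(A, G) = 18 (F(A, G) = 3*6 = 18)
C(r) = 4 + r
√(C(179) + F(116, 182)) = √((4 + 179) + 18) = √(183 + 18) = √201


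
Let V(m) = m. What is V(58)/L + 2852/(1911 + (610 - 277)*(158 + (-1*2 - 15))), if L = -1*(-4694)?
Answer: 2027675/28670952 ≈ 0.070722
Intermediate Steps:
L = 4694
V(58)/L + 2852/(1911 + (610 - 277)*(158 + (-1*2 - 15))) = 58/4694 + 2852/(1911 + (610 - 277)*(158 + (-1*2 - 15))) = 58*(1/4694) + 2852/(1911 + 333*(158 + (-2 - 15))) = 29/2347 + 2852/(1911 + 333*(158 - 17)) = 29/2347 + 2852/(1911 + 333*141) = 29/2347 + 2852/(1911 + 46953) = 29/2347 + 2852/48864 = 29/2347 + 2852*(1/48864) = 29/2347 + 713/12216 = 2027675/28670952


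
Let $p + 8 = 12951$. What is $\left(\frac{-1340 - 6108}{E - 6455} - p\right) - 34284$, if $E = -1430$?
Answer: $- \frac{19598813}{415} \approx -47226.0$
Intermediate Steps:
$p = 12943$ ($p = -8 + 12951 = 12943$)
$\left(\frac{-1340 - 6108}{E - 6455} - p\right) - 34284 = \left(\frac{-1340 - 6108}{-1430 - 6455} - 12943\right) - 34284 = \left(- \frac{7448}{-7885} - 12943\right) - 34284 = \left(\left(-7448\right) \left(- \frac{1}{7885}\right) - 12943\right) - 34284 = \left(\frac{392}{415} - 12943\right) - 34284 = - \frac{5370953}{415} - 34284 = - \frac{19598813}{415}$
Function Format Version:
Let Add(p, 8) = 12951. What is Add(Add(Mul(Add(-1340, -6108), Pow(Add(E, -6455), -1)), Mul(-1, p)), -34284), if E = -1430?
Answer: Rational(-19598813, 415) ≈ -47226.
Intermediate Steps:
p = 12943 (p = Add(-8, 12951) = 12943)
Add(Add(Mul(Add(-1340, -6108), Pow(Add(E, -6455), -1)), Mul(-1, p)), -34284) = Add(Add(Mul(Add(-1340, -6108), Pow(Add(-1430, -6455), -1)), Mul(-1, 12943)), -34284) = Add(Add(Mul(-7448, Pow(-7885, -1)), -12943), -34284) = Add(Add(Mul(-7448, Rational(-1, 7885)), -12943), -34284) = Add(Add(Rational(392, 415), -12943), -34284) = Add(Rational(-5370953, 415), -34284) = Rational(-19598813, 415)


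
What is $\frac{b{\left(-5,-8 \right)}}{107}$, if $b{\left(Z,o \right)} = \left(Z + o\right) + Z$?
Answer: $- \frac{18}{107} \approx -0.16822$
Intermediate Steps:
$b{\left(Z,o \right)} = o + 2 Z$
$\frac{b{\left(-5,-8 \right)}}{107} = \frac{-8 + 2 \left(-5\right)}{107} = \left(-8 - 10\right) \frac{1}{107} = \left(-18\right) \frac{1}{107} = - \frac{18}{107}$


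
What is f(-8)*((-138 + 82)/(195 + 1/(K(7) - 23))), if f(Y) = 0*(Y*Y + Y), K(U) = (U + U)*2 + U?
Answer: 0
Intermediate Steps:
K(U) = 5*U (K(U) = (2*U)*2 + U = 4*U + U = 5*U)
f(Y) = 0 (f(Y) = 0*(Y**2 + Y) = 0*(Y + Y**2) = 0)
f(-8)*((-138 + 82)/(195 + 1/(K(7) - 23))) = 0*((-138 + 82)/(195 + 1/(5*7 - 23))) = 0*(-56/(195 + 1/(35 - 23))) = 0*(-56/(195 + 1/12)) = 0*(-56/2341/12) = 0*(-56*12/2341) = 0*(-672/2341) = 0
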